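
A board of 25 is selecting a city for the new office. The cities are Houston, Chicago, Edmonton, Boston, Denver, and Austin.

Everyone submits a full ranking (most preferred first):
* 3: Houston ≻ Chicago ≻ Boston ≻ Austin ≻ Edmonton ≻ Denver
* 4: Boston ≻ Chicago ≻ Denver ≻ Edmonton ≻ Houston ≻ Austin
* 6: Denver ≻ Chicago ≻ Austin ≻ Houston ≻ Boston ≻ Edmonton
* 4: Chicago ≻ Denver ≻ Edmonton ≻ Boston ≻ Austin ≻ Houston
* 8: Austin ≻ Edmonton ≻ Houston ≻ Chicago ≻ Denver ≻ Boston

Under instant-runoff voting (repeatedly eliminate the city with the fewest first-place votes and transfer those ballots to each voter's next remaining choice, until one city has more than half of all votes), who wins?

Round 1: Houston 3, Chicago 4, Edmonton 0, Boston 4, Denver 6, Austin 8. Edmonton eliminated.
Round 2: Houston 3, Chicago 4, Boston 4, Denver 6, Austin 8. Houston eliminated.
Round 3: Chicago 7, Boston 4, Denver 6, Austin 8. Boston eliminated.
Round 4: Chicago 11, Denver 6, Austin 8. Denver eliminated.
Round 5: Chicago 17, Austin 8. Chicago has a majority (≥13).

Chicago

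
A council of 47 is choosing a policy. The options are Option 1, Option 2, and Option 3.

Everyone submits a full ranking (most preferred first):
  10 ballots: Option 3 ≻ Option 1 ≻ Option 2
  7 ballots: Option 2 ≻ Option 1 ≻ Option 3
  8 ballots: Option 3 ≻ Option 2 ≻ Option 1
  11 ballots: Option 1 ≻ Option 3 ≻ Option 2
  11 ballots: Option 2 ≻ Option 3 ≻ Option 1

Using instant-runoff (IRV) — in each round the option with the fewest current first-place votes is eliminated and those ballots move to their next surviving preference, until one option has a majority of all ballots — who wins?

Option 3

Round 1: Option 1 11, Option 2 18, Option 3 18. Option 1 eliminated.
Round 2: Option 2 18, Option 3 29. Option 3 has a majority (≥24).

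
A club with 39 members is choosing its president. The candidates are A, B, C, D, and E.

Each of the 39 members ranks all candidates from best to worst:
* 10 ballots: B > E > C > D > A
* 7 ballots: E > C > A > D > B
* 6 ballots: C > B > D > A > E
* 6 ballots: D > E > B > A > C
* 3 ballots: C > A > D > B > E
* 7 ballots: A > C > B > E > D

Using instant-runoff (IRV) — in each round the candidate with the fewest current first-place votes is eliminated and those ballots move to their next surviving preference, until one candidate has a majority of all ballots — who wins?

Round 1: A 7, B 10, C 9, D 6, E 7. D eliminated.
Round 2: A 7, B 10, C 9, E 13. A eliminated.
Round 3: B 10, C 16, E 13. B eliminated.
Round 4: C 16, E 23. E has a majority (≥20).

E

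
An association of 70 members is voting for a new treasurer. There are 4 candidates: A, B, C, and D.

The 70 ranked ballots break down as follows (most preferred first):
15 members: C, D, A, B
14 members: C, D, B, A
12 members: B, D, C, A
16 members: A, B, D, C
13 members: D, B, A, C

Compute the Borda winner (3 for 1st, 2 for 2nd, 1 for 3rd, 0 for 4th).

D

A: 15×1 + 14×0 + 12×0 + 16×3 + 13×1 = 76
B: 15×0 + 14×1 + 12×3 + 16×2 + 13×2 = 108
C: 15×3 + 14×3 + 12×1 + 16×0 + 13×0 = 99
D: 15×2 + 14×2 + 12×2 + 16×1 + 13×3 = 137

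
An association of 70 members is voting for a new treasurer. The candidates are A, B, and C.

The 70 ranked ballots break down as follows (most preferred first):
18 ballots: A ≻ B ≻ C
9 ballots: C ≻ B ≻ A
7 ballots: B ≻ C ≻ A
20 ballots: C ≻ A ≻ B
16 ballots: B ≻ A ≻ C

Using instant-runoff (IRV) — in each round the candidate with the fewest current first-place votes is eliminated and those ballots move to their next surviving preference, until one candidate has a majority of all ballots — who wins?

Round 1: A 18, B 23, C 29. A eliminated.
Round 2: B 41, C 29. B has a majority (≥36).

B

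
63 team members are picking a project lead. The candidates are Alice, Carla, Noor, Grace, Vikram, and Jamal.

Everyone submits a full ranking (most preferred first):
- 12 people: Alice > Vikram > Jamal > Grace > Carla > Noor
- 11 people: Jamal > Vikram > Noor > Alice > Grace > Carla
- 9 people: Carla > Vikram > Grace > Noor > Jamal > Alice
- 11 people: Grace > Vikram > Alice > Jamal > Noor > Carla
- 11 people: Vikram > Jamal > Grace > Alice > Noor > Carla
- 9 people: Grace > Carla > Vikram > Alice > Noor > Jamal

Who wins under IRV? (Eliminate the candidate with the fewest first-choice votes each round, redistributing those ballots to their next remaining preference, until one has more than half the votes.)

Round 1: Alice 12, Carla 9, Noor 0, Grace 20, Vikram 11, Jamal 11. Noor eliminated.
Round 2: Alice 12, Carla 9, Grace 20, Vikram 11, Jamal 11. Carla eliminated.
Round 3: Alice 12, Grace 20, Vikram 20, Jamal 11. Jamal eliminated.
Round 4: Alice 12, Grace 20, Vikram 31. Alice eliminated.
Round 5: Grace 20, Vikram 43. Vikram has a majority (≥32).

Vikram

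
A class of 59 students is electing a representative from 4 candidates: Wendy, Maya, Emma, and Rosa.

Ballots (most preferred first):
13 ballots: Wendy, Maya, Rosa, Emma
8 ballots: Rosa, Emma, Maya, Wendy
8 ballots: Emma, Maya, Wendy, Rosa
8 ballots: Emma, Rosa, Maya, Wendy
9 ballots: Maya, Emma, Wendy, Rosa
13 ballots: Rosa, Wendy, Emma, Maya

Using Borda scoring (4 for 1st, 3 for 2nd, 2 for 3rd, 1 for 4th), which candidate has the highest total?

Wendy: 13×4 + 8×1 + 8×2 + 8×1 + 9×2 + 13×3 = 141
Maya: 13×3 + 8×2 + 8×3 + 8×2 + 9×4 + 13×1 = 144
Emma: 13×1 + 8×3 + 8×4 + 8×4 + 9×3 + 13×2 = 154
Rosa: 13×2 + 8×4 + 8×1 + 8×3 + 9×1 + 13×4 = 151

Emma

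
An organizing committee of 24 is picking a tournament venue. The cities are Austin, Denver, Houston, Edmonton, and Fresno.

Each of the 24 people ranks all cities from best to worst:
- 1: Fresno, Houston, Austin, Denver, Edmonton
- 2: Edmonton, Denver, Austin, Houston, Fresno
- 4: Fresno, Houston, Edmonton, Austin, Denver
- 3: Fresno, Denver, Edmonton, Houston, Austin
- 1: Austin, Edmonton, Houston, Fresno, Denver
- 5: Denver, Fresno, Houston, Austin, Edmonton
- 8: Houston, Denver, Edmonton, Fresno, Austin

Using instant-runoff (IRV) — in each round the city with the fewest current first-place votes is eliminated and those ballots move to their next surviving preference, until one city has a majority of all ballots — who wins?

Fresno

Round 1: Austin 1, Denver 5, Houston 8, Edmonton 2, Fresno 8. Austin eliminated.
Round 2: Denver 5, Houston 8, Edmonton 3, Fresno 8. Edmonton eliminated.
Round 3: Denver 7, Houston 9, Fresno 8. Denver eliminated.
Round 4: Houston 11, Fresno 13. Fresno has a majority (≥13).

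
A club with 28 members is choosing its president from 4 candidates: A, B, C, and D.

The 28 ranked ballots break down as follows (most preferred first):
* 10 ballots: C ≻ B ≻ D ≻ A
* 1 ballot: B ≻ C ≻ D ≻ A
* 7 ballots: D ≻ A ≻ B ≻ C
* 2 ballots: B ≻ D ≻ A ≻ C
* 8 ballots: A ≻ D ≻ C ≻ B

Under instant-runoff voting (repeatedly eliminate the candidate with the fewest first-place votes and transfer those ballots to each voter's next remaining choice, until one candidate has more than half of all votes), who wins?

D

Round 1: A 8, B 3, C 10, D 7. B eliminated.
Round 2: A 8, C 11, D 9. A eliminated.
Round 3: C 11, D 17. D has a majority (≥15).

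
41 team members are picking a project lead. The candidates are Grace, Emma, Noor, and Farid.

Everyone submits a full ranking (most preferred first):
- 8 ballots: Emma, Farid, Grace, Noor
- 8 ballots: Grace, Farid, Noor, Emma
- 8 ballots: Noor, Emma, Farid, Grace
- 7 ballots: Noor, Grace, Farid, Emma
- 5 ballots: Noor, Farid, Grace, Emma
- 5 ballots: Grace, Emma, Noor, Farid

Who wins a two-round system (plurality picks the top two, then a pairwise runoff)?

Grace

Round 1 first-place votes: Grace 13, Emma 8, Noor 20, Farid 0. Noor and Grace advance.
Runoff: Noor is ranked above Grace on 20 ballots, Grace above Noor on 21.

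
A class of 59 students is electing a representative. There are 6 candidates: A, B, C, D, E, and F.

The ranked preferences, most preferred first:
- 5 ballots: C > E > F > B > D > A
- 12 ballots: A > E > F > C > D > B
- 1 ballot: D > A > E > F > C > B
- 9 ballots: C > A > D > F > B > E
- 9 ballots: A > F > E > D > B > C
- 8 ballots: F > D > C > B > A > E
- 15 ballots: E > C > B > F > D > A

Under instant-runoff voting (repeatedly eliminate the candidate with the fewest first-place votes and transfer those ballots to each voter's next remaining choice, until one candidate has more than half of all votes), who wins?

Round 1: A 21, B 0, C 14, D 1, E 15, F 8. B eliminated.
Round 2: A 21, C 14, D 1, E 15, F 8. D eliminated.
Round 3: A 22, C 14, E 15, F 8. F eliminated.
Round 4: A 22, C 22, E 15. E eliminated.
Round 5: A 22, C 37. C has a majority (≥30).

C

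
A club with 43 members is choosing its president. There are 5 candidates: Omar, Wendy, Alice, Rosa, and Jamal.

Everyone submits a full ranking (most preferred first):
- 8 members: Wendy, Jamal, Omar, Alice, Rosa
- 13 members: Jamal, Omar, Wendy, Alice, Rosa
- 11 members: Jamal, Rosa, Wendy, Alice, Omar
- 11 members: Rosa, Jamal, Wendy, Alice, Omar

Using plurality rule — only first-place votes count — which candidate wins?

Jamal

First-place votes: Omar 0, Wendy 8, Alice 0, Rosa 11, Jamal 24.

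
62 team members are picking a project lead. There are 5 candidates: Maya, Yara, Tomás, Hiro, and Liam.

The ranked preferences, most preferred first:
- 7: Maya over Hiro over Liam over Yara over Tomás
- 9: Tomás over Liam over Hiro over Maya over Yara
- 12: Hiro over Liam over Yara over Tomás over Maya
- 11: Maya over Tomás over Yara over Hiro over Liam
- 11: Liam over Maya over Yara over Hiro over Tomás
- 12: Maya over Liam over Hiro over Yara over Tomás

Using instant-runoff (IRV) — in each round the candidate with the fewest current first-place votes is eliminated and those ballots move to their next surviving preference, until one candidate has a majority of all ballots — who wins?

Round 1: Maya 30, Yara 0, Tomás 9, Hiro 12, Liam 11. Yara eliminated.
Round 2: Maya 30, Tomás 9, Hiro 12, Liam 11. Tomás eliminated.
Round 3: Maya 30, Hiro 12, Liam 20. Hiro eliminated.
Round 4: Maya 30, Liam 32. Liam has a majority (≥32).

Liam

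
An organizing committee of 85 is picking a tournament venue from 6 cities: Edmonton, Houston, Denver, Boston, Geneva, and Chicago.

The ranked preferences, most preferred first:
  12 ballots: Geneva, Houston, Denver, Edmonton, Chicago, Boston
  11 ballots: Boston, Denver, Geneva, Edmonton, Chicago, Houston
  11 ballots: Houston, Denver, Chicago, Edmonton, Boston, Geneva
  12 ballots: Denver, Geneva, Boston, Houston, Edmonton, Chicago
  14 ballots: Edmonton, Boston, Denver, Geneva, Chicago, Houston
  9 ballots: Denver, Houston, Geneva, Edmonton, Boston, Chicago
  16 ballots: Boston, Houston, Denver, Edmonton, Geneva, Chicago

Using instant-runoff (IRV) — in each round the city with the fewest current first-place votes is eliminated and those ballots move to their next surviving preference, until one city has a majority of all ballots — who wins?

Denver

Round 1: Edmonton 14, Houston 11, Denver 21, Boston 27, Geneva 12, Chicago 0. Chicago eliminated.
Round 2: Edmonton 14, Houston 11, Denver 21, Boston 27, Geneva 12. Houston eliminated.
Round 3: Edmonton 14, Denver 32, Boston 27, Geneva 12. Geneva eliminated.
Round 4: Edmonton 14, Denver 44, Boston 27. Denver has a majority (≥43).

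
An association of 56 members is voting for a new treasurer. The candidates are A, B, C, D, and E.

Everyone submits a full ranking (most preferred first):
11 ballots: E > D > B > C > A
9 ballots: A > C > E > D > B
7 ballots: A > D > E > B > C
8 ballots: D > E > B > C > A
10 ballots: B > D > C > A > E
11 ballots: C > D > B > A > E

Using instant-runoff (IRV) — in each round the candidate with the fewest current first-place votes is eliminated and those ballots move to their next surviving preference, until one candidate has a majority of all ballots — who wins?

Round 1: A 16, B 10, C 11, D 8, E 11. D eliminated.
Round 2: A 16, B 10, C 11, E 19. B eliminated.
Round 3: A 16, C 21, E 19. A eliminated.
Round 4: C 30, E 26. C has a majority (≥29).

C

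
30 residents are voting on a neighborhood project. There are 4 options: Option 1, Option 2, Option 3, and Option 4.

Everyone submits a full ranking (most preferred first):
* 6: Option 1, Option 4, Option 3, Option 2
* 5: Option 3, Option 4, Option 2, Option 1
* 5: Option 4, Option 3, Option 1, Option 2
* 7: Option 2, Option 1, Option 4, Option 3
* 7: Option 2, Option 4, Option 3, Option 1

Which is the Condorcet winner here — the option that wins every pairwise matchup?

Option 4

Option 4 vs Option 1: 17–13
Option 4 vs Option 2: 16–14
Option 4 vs Option 3: 25–5
Option 4 beats every other option.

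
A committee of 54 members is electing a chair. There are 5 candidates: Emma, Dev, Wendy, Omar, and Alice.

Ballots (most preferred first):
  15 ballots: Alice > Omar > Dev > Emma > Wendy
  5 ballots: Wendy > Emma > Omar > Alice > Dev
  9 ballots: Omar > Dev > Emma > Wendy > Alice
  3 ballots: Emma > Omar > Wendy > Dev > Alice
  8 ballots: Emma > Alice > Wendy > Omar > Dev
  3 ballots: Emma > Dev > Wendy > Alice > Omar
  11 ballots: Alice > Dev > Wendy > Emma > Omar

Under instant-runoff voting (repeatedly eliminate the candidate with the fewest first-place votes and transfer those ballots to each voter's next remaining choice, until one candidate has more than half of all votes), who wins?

Round 1: Emma 14, Dev 0, Wendy 5, Omar 9, Alice 26. Dev eliminated.
Round 2: Emma 14, Wendy 5, Omar 9, Alice 26. Wendy eliminated.
Round 3: Emma 19, Omar 9, Alice 26. Omar eliminated.
Round 4: Emma 28, Alice 26. Emma has a majority (≥28).

Emma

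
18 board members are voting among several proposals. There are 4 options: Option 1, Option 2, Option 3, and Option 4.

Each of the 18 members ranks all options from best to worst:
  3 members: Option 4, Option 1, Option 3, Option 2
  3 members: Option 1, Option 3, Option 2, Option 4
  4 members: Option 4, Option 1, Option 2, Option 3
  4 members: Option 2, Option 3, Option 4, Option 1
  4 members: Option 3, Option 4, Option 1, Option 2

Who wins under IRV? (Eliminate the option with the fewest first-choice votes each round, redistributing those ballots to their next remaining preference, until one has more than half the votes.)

Option 3

Round 1: Option 1 3, Option 2 4, Option 3 4, Option 4 7. Option 1 eliminated.
Round 2: Option 2 4, Option 3 7, Option 4 7. Option 2 eliminated.
Round 3: Option 3 11, Option 4 7. Option 3 has a majority (≥10).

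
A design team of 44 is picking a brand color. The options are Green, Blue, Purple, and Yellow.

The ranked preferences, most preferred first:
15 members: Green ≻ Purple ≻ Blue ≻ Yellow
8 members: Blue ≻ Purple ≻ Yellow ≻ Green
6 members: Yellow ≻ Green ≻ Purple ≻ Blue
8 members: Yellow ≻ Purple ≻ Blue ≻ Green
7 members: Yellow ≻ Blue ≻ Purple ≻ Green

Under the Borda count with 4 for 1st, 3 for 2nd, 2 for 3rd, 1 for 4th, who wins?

Purple

Green: 15×4 + 8×1 + 6×3 + 8×1 + 7×1 = 101
Blue: 15×2 + 8×4 + 6×1 + 8×2 + 7×3 = 105
Purple: 15×3 + 8×3 + 6×2 + 8×3 + 7×2 = 119
Yellow: 15×1 + 8×2 + 6×4 + 8×4 + 7×4 = 115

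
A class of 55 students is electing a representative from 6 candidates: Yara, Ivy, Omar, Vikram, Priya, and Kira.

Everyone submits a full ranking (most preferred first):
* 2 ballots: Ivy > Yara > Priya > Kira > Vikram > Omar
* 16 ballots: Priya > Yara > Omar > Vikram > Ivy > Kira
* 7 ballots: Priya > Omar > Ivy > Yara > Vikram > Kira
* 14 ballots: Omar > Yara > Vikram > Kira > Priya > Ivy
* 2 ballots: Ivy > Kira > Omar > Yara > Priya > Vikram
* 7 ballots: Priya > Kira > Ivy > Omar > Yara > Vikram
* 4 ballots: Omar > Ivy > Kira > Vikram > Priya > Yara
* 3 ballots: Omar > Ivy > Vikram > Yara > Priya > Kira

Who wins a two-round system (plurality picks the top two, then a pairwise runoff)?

Round 1 first-place votes: Yara 0, Ivy 4, Omar 21, Vikram 0, Priya 30, Kira 0. Priya and Omar advance.
Runoff: Priya is ranked above Omar on 32 ballots, Omar above Priya on 23.

Priya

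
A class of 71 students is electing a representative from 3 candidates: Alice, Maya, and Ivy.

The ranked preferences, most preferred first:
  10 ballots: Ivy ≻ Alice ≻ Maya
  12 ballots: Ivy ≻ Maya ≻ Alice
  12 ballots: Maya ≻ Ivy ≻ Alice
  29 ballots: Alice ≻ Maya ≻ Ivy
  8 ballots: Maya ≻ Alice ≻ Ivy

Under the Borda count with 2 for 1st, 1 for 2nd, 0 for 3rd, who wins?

Alice: 10×1 + 12×0 + 12×0 + 29×2 + 8×1 = 76
Maya: 10×0 + 12×1 + 12×2 + 29×1 + 8×2 = 81
Ivy: 10×2 + 12×2 + 12×1 + 29×0 + 8×0 = 56

Maya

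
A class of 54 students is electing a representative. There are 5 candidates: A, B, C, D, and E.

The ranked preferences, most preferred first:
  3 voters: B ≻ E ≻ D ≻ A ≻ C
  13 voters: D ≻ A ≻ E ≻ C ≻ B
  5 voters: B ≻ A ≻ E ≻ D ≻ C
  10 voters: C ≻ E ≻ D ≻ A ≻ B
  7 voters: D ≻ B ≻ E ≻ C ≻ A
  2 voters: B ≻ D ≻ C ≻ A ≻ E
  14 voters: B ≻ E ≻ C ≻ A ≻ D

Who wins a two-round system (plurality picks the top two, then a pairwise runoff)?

Round 1 first-place votes: A 0, B 24, C 10, D 20, E 0. B and D advance.
Runoff: B is ranked above D on 24 ballots, D above B on 30.

D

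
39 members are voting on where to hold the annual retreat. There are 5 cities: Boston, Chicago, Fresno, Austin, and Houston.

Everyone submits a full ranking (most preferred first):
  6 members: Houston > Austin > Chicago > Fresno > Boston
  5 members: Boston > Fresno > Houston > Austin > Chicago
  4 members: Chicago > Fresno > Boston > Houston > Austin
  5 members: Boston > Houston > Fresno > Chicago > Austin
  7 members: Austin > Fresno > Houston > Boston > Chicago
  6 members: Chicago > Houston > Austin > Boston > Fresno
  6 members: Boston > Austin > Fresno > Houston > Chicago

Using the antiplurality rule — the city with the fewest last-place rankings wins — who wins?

Last-place votes: Boston 6, Chicago 18, Fresno 6, Austin 9, Houston 0.

Houston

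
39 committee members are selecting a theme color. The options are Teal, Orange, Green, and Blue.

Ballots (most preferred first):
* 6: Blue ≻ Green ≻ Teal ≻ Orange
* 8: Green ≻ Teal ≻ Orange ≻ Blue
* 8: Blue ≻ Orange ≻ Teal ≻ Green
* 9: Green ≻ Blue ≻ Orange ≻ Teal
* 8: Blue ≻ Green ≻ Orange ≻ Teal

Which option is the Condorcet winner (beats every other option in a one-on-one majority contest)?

Blue

Blue vs Teal: 31–8
Blue vs Orange: 31–8
Blue vs Green: 22–17
Blue beats every other option.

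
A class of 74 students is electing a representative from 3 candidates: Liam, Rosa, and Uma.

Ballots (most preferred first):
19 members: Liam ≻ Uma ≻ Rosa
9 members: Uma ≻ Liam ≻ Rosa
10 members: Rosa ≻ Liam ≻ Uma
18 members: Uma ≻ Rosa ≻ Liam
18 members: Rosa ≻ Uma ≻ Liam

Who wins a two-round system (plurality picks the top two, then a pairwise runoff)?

Round 1 first-place votes: Liam 19, Rosa 28, Uma 27. Rosa and Uma advance.
Runoff: Rosa is ranked above Uma on 28 ballots, Uma above Rosa on 46.

Uma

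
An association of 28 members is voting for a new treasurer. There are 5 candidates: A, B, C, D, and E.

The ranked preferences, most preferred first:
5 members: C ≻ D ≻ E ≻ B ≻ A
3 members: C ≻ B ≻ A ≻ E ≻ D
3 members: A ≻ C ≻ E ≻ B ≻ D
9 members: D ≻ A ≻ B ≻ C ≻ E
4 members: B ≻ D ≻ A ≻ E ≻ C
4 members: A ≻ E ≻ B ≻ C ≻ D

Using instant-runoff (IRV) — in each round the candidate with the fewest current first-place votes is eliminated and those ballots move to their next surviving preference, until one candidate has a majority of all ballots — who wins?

C

Round 1: A 7, B 4, C 8, D 9, E 0. E eliminated.
Round 2: A 7, B 4, C 8, D 9. B eliminated.
Round 3: A 7, C 8, D 13. A eliminated.
Round 4: C 15, D 13. C has a majority (≥15).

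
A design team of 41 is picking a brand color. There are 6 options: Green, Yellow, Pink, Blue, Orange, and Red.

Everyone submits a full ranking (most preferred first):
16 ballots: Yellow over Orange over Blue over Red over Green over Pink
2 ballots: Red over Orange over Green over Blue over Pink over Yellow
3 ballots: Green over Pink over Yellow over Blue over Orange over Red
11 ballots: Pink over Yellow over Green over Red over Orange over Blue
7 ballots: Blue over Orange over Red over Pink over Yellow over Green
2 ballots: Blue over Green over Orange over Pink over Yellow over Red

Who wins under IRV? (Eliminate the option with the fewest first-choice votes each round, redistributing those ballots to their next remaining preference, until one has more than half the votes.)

Pink

Round 1: Green 3, Yellow 16, Pink 11, Blue 9, Orange 0, Red 2. Orange eliminated.
Round 2: Green 3, Yellow 16, Pink 11, Blue 9, Red 2. Red eliminated.
Round 3: Green 5, Yellow 16, Pink 11, Blue 9. Green eliminated.
Round 4: Yellow 16, Pink 14, Blue 11. Blue eliminated.
Round 5: Yellow 16, Pink 25. Pink has a majority (≥21).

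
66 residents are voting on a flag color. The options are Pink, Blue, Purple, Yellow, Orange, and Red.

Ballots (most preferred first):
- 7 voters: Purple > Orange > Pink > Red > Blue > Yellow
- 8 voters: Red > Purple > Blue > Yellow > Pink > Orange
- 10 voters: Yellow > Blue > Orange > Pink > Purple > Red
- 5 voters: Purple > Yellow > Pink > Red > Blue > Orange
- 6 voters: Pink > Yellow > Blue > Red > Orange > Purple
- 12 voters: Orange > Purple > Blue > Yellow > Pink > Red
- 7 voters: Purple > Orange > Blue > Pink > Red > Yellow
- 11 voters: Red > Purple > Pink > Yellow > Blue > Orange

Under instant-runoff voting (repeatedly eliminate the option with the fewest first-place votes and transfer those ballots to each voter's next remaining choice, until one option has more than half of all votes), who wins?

Purple

Round 1: Pink 6, Blue 0, Purple 19, Yellow 10, Orange 12, Red 19. Blue eliminated.
Round 2: Pink 6, Purple 19, Yellow 10, Orange 12, Red 19. Pink eliminated.
Round 3: Purple 19, Yellow 16, Orange 12, Red 19. Orange eliminated.
Round 4: Purple 31, Yellow 16, Red 19. Yellow eliminated.
Round 5: Purple 41, Red 25. Purple has a majority (≥34).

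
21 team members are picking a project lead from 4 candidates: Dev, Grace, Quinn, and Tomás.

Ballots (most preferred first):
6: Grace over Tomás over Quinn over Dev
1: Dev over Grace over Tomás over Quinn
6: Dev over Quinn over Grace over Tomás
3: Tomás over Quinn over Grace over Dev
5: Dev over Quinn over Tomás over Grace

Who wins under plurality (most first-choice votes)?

Dev

First-place votes: Dev 12, Grace 6, Quinn 0, Tomás 3.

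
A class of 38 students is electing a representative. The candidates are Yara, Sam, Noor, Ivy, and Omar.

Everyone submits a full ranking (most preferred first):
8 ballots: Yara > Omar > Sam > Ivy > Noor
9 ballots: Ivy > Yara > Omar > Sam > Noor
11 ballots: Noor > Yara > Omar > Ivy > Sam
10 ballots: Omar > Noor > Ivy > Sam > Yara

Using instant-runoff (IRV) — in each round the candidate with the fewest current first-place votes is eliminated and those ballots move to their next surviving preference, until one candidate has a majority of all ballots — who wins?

Round 1: Yara 8, Sam 0, Noor 11, Ivy 9, Omar 10. Sam eliminated.
Round 2: Yara 8, Noor 11, Ivy 9, Omar 10. Yara eliminated.
Round 3: Noor 11, Ivy 9, Omar 18. Ivy eliminated.
Round 4: Noor 11, Omar 27. Omar has a majority (≥20).

Omar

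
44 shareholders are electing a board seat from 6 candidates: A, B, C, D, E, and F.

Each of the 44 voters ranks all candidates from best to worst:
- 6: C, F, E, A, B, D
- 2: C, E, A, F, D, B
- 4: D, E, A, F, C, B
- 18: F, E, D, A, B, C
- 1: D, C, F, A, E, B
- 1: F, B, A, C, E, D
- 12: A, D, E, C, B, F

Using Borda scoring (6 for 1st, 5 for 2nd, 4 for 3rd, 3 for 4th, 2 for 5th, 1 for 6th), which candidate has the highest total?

E

A: 6×3 + 2×4 + 4×4 + 18×3 + 1×3 + 1×4 + 12×6 = 175
B: 6×2 + 2×1 + 4×1 + 18×2 + 1×1 + 1×5 + 12×2 = 84
C: 6×6 + 2×6 + 4×2 + 18×1 + 1×5 + 1×3 + 12×3 = 118
D: 6×1 + 2×2 + 4×6 + 18×4 + 1×6 + 1×1 + 12×5 = 173
E: 6×4 + 2×5 + 4×5 + 18×5 + 1×2 + 1×2 + 12×4 = 196
F: 6×5 + 2×3 + 4×3 + 18×6 + 1×4 + 1×6 + 12×1 = 178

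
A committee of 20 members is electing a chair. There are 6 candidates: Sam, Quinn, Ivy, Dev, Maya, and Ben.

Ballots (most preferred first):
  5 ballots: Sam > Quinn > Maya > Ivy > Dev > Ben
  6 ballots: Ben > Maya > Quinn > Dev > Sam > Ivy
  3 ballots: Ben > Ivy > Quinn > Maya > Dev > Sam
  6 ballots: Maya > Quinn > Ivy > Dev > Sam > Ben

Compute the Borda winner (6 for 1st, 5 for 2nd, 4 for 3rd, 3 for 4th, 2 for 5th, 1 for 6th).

Maya

Sam: 5×6 + 6×2 + 3×1 + 6×2 = 57
Quinn: 5×5 + 6×4 + 3×4 + 6×5 = 91
Ivy: 5×3 + 6×1 + 3×5 + 6×4 = 60
Dev: 5×2 + 6×3 + 3×2 + 6×3 = 52
Maya: 5×4 + 6×5 + 3×3 + 6×6 = 95
Ben: 5×1 + 6×6 + 3×6 + 6×1 = 65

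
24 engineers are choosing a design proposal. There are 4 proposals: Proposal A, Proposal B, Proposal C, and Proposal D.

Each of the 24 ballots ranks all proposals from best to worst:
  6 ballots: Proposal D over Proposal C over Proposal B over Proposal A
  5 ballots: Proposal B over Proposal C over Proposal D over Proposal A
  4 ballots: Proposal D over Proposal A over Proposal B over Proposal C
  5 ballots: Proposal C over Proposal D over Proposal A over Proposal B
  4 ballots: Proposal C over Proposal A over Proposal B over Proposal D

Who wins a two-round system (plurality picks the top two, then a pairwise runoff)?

Round 1 first-place votes: Proposal A 0, Proposal B 5, Proposal C 9, Proposal D 10. Proposal D and Proposal C advance.
Runoff: Proposal D is ranked above Proposal C on 10 ballots, Proposal C above Proposal D on 14.

Proposal C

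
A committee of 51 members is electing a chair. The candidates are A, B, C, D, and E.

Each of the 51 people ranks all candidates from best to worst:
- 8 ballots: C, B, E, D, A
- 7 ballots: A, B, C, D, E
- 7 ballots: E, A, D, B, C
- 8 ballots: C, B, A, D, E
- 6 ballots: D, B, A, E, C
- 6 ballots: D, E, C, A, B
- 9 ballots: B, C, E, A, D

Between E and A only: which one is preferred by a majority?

E is ranked above A on 30 ballots; A above E on 21.

E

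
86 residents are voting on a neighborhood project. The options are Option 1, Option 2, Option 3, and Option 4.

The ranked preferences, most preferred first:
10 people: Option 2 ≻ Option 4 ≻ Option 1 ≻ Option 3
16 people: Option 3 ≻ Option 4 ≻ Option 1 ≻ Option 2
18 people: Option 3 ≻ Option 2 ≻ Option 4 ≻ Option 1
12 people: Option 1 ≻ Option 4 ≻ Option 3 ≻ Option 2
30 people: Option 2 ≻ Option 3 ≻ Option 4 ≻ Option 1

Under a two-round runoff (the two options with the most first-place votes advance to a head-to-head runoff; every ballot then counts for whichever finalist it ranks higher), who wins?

Round 1 first-place votes: Option 1 12, Option 2 40, Option 3 34, Option 4 0. Option 2 and Option 3 advance.
Runoff: Option 2 is ranked above Option 3 on 40 ballots, Option 3 above Option 2 on 46.

Option 3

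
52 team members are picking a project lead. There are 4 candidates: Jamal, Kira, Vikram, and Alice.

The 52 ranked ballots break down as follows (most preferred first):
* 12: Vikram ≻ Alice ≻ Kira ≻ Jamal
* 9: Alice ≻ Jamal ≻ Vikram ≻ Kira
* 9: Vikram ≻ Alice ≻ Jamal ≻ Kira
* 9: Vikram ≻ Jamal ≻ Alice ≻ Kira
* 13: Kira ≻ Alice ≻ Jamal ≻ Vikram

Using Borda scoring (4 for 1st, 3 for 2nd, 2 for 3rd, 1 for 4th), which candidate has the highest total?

Jamal: 12×1 + 9×3 + 9×2 + 9×3 + 13×2 = 110
Kira: 12×2 + 9×1 + 9×1 + 9×1 + 13×4 = 103
Vikram: 12×4 + 9×2 + 9×4 + 9×4 + 13×1 = 151
Alice: 12×3 + 9×4 + 9×3 + 9×2 + 13×3 = 156

Alice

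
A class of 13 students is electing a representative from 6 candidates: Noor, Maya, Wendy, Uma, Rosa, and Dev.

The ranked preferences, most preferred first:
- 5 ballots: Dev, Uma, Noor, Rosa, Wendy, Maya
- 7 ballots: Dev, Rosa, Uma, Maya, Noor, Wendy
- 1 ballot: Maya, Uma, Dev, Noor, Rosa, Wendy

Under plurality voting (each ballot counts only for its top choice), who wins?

First-place votes: Noor 0, Maya 1, Wendy 0, Uma 0, Rosa 0, Dev 12.

Dev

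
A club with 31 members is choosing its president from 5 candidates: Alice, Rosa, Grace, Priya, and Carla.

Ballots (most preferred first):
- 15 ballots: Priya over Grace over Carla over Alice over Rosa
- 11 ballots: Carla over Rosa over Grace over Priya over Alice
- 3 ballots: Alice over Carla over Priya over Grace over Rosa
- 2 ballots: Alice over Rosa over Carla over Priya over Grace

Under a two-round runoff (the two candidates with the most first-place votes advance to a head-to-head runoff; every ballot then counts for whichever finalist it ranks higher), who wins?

Carla

Round 1 first-place votes: Alice 5, Rosa 0, Grace 0, Priya 15, Carla 11. Priya and Carla advance.
Runoff: Priya is ranked above Carla on 15 ballots, Carla above Priya on 16.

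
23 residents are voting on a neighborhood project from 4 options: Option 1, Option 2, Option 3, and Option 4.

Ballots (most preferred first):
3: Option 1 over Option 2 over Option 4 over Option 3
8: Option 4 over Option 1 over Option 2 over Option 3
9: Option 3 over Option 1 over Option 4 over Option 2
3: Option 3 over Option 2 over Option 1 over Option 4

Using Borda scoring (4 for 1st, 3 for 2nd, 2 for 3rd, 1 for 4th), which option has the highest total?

Option 1: 3×4 + 8×3 + 9×3 + 3×2 = 69
Option 2: 3×3 + 8×2 + 9×1 + 3×3 = 43
Option 3: 3×1 + 8×1 + 9×4 + 3×4 = 59
Option 4: 3×2 + 8×4 + 9×2 + 3×1 = 59

Option 1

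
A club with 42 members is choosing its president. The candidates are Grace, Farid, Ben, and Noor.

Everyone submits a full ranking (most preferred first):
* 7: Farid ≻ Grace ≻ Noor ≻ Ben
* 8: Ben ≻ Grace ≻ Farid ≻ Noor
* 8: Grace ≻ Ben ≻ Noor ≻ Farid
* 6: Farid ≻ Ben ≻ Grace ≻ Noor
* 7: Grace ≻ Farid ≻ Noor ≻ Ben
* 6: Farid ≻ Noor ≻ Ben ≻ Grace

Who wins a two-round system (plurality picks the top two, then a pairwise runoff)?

Grace

Round 1 first-place votes: Grace 15, Farid 19, Ben 8, Noor 0. Farid and Grace advance.
Runoff: Farid is ranked above Grace on 19 ballots, Grace above Farid on 23.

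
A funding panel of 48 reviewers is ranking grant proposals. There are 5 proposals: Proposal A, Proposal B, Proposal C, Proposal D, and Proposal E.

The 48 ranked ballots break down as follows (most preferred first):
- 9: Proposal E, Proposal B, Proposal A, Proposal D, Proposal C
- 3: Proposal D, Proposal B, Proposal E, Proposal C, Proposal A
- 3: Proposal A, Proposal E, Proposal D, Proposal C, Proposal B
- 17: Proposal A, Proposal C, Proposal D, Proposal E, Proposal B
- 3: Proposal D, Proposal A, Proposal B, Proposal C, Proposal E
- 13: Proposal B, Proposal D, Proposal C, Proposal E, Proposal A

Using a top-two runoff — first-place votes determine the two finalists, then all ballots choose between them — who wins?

Round 1 first-place votes: Proposal A 20, Proposal B 13, Proposal C 0, Proposal D 6, Proposal E 9. Proposal A and Proposal B advance.
Runoff: Proposal A is ranked above Proposal B on 23 ballots, Proposal B above Proposal A on 25.

Proposal B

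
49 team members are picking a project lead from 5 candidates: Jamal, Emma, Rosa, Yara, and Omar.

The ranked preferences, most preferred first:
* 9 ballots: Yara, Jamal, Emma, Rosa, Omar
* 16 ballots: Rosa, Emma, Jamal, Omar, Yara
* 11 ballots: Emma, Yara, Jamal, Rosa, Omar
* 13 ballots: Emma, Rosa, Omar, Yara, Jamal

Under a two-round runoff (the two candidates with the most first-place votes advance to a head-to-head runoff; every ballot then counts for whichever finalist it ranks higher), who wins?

Emma

Round 1 first-place votes: Jamal 0, Emma 24, Rosa 16, Yara 9, Omar 0. Emma and Rosa advance.
Runoff: Emma is ranked above Rosa on 33 ballots, Rosa above Emma on 16.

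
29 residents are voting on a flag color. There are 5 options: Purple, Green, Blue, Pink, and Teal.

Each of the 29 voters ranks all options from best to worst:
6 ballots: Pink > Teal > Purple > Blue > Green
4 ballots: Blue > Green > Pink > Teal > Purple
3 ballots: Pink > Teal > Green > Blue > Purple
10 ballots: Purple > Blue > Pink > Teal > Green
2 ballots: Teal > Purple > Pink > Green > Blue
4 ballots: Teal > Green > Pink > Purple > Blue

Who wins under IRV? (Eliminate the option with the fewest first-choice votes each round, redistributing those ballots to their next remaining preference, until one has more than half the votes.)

Round 1: Purple 10, Green 0, Blue 4, Pink 9, Teal 6. Green eliminated.
Round 2: Purple 10, Blue 4, Pink 9, Teal 6. Blue eliminated.
Round 3: Purple 10, Pink 13, Teal 6. Teal eliminated.
Round 4: Purple 12, Pink 17. Pink has a majority (≥15).

Pink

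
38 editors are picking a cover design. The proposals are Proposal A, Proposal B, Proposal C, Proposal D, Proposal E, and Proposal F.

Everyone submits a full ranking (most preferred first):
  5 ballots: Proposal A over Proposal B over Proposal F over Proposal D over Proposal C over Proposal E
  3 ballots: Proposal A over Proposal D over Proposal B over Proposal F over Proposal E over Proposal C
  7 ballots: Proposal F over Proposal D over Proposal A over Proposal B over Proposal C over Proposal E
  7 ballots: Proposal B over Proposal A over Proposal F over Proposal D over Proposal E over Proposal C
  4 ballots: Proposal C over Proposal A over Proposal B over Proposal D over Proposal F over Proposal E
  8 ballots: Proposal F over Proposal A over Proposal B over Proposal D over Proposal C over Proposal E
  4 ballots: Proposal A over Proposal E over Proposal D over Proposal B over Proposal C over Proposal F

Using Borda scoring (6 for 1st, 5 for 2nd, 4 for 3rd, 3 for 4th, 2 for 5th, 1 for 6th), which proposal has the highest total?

Proposal A: 5×6 + 3×6 + 7×4 + 7×5 + 4×5 + 8×5 + 4×6 = 195
Proposal B: 5×5 + 3×4 + 7×3 + 7×6 + 4×4 + 8×4 + 4×3 = 160
Proposal C: 5×2 + 3×1 + 7×2 + 7×1 + 4×6 + 8×2 + 4×2 = 82
Proposal D: 5×3 + 3×5 + 7×5 + 7×3 + 4×3 + 8×3 + 4×4 = 138
Proposal E: 5×1 + 3×2 + 7×1 + 7×2 + 4×1 + 8×1 + 4×5 = 64
Proposal F: 5×4 + 3×3 + 7×6 + 7×4 + 4×2 + 8×6 + 4×1 = 159

Proposal A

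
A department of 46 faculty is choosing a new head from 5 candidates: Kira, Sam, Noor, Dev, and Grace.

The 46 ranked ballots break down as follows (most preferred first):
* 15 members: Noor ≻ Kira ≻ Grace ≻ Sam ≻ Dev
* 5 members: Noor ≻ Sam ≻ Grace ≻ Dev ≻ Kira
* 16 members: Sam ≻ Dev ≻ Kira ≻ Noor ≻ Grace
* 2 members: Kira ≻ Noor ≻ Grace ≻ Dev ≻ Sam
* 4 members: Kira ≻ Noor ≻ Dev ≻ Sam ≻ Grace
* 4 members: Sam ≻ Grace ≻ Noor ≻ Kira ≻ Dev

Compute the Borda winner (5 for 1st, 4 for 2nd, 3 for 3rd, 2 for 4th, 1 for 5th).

Kira: 15×4 + 5×1 + 16×3 + 2×5 + 4×5 + 4×2 = 151
Sam: 15×2 + 5×4 + 16×5 + 2×1 + 4×2 + 4×5 = 160
Noor: 15×5 + 5×5 + 16×2 + 2×4 + 4×4 + 4×3 = 168
Dev: 15×1 + 5×2 + 16×4 + 2×2 + 4×3 + 4×1 = 109
Grace: 15×3 + 5×3 + 16×1 + 2×3 + 4×1 + 4×4 = 102

Noor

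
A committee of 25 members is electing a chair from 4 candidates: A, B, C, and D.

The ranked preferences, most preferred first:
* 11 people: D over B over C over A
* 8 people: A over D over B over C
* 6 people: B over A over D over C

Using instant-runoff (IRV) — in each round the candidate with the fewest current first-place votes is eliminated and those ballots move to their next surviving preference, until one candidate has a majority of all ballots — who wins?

Round 1: A 8, B 6, C 0, D 11. C eliminated.
Round 2: A 8, B 6, D 11. B eliminated.
Round 3: A 14, D 11. A has a majority (≥13).

A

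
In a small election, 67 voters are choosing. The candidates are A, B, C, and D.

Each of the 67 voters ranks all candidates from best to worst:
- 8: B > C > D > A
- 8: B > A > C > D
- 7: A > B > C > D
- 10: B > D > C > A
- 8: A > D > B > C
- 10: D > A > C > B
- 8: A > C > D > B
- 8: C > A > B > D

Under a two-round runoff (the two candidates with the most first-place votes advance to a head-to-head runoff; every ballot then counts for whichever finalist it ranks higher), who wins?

Round 1 first-place votes: A 23, B 26, C 8, D 10. B and A advance.
Runoff: B is ranked above A on 26 ballots, A above B on 41.

A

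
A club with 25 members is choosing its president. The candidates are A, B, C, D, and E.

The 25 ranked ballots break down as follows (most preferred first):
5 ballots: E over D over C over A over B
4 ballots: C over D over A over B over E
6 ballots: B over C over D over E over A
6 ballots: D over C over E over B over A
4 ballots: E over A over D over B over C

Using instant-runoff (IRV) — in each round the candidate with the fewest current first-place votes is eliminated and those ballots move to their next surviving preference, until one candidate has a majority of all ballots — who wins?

D

Round 1: A 0, B 6, C 4, D 6, E 9. A eliminated.
Round 2: B 6, C 4, D 6, E 9. C eliminated.
Round 3: B 6, D 10, E 9. B eliminated.
Round 4: D 16, E 9. D has a majority (≥13).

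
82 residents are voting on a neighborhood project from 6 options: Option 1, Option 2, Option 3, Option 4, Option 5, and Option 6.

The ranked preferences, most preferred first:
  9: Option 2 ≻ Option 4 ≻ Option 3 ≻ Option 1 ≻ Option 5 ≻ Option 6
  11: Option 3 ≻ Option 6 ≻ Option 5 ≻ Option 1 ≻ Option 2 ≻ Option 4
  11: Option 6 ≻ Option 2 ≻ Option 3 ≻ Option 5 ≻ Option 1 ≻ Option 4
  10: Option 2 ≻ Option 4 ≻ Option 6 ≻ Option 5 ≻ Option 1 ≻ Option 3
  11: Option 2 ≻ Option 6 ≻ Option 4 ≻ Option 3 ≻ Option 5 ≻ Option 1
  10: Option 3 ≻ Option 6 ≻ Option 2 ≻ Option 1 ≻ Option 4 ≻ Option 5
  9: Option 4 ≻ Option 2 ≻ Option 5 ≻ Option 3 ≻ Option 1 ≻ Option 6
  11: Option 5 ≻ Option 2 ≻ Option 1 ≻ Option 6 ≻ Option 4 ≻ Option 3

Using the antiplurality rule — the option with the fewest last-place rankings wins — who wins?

Last-place votes: Option 1 11, Option 2 0, Option 3 21, Option 4 22, Option 5 10, Option 6 18.

Option 2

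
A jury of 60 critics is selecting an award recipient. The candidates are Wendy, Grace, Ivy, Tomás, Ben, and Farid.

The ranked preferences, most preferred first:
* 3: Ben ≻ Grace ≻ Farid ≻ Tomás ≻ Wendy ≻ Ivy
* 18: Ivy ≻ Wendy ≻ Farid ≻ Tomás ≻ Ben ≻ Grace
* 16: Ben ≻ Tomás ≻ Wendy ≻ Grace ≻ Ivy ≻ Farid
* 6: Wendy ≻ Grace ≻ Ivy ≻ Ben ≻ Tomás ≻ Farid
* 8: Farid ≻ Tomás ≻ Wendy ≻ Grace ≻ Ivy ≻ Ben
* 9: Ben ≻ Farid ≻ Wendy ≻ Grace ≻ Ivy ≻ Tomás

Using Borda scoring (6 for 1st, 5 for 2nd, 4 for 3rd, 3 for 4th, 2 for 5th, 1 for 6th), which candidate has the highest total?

Wendy

Wendy: 3×2 + 18×5 + 16×4 + 6×6 + 8×4 + 9×4 = 264
Grace: 3×5 + 18×1 + 16×3 + 6×5 + 8×3 + 9×3 = 162
Ivy: 3×1 + 18×6 + 16×2 + 6×4 + 8×2 + 9×2 = 201
Tomás: 3×3 + 18×3 + 16×5 + 6×2 + 8×5 + 9×1 = 204
Ben: 3×6 + 18×2 + 16×6 + 6×3 + 8×1 + 9×6 = 230
Farid: 3×4 + 18×4 + 16×1 + 6×1 + 8×6 + 9×5 = 199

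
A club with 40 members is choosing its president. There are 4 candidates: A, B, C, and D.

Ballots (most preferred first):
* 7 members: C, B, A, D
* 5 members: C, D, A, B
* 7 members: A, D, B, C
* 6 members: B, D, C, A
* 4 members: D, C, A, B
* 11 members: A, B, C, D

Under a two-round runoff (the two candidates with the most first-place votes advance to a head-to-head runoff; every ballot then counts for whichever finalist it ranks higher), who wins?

C

Round 1 first-place votes: A 18, B 6, C 12, D 4. A and C advance.
Runoff: A is ranked above C on 18 ballots, C above A on 22.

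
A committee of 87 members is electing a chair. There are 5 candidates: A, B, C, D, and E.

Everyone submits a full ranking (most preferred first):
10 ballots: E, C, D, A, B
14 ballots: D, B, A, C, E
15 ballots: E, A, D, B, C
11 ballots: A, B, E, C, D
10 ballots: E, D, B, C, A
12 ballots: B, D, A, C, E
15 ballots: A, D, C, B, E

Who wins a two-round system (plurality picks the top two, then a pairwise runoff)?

Round 1 first-place votes: A 26, B 12, C 0, D 14, E 35. E and A advance.
Runoff: E is ranked above A on 35 ballots, A above E on 52.

A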